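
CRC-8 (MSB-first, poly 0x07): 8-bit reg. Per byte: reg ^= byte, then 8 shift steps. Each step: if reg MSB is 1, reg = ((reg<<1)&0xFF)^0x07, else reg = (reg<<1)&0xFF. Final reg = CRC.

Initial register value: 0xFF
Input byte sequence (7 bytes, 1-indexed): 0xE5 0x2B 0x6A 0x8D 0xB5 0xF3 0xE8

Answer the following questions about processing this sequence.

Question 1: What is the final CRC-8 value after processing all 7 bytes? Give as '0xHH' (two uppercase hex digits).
Answer: 0xA6

Derivation:
After byte 1 (0xE5): reg=0x46
After byte 2 (0x2B): reg=0x04
After byte 3 (0x6A): reg=0x0D
After byte 4 (0x8D): reg=0x89
After byte 5 (0xB5): reg=0xB4
After byte 6 (0xF3): reg=0xD2
After byte 7 (0xE8): reg=0xA6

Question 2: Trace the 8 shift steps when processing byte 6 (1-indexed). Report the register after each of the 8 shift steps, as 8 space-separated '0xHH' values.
Answer: 0x8E 0x1B 0x36 0x6C 0xD8 0xB7 0x69 0xD2

Derivation:
After byte 1 (0xE5): reg=0x46
After byte 2 (0x2B): reg=0x04
After byte 3 (0x6A): reg=0x0D
After byte 4 (0x8D): reg=0x89
After byte 5 (0xB5): reg=0xB4
Register before byte 6: 0xB4
After XOR with byte 0xF3: 0x47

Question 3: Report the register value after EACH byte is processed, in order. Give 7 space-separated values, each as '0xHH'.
0x46 0x04 0x0D 0x89 0xB4 0xD2 0xA6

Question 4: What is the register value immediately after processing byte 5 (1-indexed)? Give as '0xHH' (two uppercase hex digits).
After byte 1 (0xE5): reg=0x46
After byte 2 (0x2B): reg=0x04
After byte 3 (0x6A): reg=0x0D
After byte 4 (0x8D): reg=0x89
After byte 5 (0xB5): reg=0xB4

Answer: 0xB4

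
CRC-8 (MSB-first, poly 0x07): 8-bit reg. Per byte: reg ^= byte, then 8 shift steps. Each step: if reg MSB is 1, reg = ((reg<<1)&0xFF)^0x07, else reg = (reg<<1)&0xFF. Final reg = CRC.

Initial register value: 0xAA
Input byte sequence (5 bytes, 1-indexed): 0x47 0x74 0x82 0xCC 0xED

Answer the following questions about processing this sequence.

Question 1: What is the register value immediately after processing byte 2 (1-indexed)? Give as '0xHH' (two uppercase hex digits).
After byte 1 (0x47): reg=0x8D
After byte 2 (0x74): reg=0xE1

Answer: 0xE1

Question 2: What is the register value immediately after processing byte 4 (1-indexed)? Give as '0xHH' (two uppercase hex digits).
Answer: 0xA0

Derivation:
After byte 1 (0x47): reg=0x8D
After byte 2 (0x74): reg=0xE1
After byte 3 (0x82): reg=0x2E
After byte 4 (0xCC): reg=0xA0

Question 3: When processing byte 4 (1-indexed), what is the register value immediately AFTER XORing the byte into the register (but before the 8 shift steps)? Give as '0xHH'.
Answer: 0xE2

Derivation:
Register before byte 4: 0x2E
Byte 4: 0xCC
0x2E XOR 0xCC = 0xE2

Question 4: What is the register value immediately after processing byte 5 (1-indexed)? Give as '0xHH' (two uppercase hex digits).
After byte 1 (0x47): reg=0x8D
After byte 2 (0x74): reg=0xE1
After byte 3 (0x82): reg=0x2E
After byte 4 (0xCC): reg=0xA0
After byte 5 (0xED): reg=0xE4

Answer: 0xE4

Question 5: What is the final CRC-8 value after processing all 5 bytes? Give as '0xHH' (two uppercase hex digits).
After byte 1 (0x47): reg=0x8D
After byte 2 (0x74): reg=0xE1
After byte 3 (0x82): reg=0x2E
After byte 4 (0xCC): reg=0xA0
After byte 5 (0xED): reg=0xE4

Answer: 0xE4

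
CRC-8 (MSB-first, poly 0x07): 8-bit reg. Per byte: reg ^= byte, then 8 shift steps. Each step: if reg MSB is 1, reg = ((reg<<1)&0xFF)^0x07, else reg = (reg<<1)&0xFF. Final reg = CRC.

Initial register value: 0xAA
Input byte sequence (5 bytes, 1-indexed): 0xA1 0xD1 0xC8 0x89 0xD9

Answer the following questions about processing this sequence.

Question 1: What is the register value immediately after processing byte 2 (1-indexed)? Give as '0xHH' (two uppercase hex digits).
After byte 1 (0xA1): reg=0x31
After byte 2 (0xD1): reg=0xAE

Answer: 0xAE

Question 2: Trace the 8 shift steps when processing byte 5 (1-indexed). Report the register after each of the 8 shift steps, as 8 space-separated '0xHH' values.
Answer: 0xCF 0x99 0x35 0x6A 0xD4 0xAF 0x59 0xB2

Derivation:
After byte 1 (0xA1): reg=0x31
After byte 2 (0xD1): reg=0xAE
After byte 3 (0xC8): reg=0x35
After byte 4 (0x89): reg=0x3D
Register before byte 5: 0x3D
After XOR with byte 0xD9: 0xE4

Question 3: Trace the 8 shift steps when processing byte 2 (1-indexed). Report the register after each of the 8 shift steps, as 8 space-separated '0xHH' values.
Answer: 0xC7 0x89 0x15 0x2A 0x54 0xA8 0x57 0xAE

Derivation:
After byte 1 (0xA1): reg=0x31
Register before byte 2: 0x31
After XOR with byte 0xD1: 0xE0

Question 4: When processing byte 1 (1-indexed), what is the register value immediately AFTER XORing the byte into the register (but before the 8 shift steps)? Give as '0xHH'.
Register before byte 1: 0xAA
Byte 1: 0xA1
0xAA XOR 0xA1 = 0x0B

Answer: 0x0B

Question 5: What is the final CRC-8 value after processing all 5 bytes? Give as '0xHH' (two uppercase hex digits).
After byte 1 (0xA1): reg=0x31
After byte 2 (0xD1): reg=0xAE
After byte 3 (0xC8): reg=0x35
After byte 4 (0x89): reg=0x3D
After byte 5 (0xD9): reg=0xB2

Answer: 0xB2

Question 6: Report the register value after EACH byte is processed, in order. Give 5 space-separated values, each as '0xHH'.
0x31 0xAE 0x35 0x3D 0xB2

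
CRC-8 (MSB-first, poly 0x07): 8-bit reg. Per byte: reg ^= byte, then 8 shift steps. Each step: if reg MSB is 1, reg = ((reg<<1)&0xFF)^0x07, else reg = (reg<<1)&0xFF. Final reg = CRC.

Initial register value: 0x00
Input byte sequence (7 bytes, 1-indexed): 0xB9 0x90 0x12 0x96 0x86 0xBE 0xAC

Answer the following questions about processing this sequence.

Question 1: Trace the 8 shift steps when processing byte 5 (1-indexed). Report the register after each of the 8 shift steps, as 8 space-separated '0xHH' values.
After byte 1 (0xB9): reg=0x26
After byte 2 (0x90): reg=0x0B
After byte 3 (0x12): reg=0x4F
After byte 4 (0x96): reg=0x01
Register before byte 5: 0x01
After XOR with byte 0x86: 0x87

Answer: 0x09 0x12 0x24 0x48 0x90 0x27 0x4E 0x9C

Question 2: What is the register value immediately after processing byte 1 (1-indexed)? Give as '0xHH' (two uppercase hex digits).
After byte 1 (0xB9): reg=0x26

Answer: 0x26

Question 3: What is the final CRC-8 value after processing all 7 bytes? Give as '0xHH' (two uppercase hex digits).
After byte 1 (0xB9): reg=0x26
After byte 2 (0x90): reg=0x0B
After byte 3 (0x12): reg=0x4F
After byte 4 (0x96): reg=0x01
After byte 5 (0x86): reg=0x9C
After byte 6 (0xBE): reg=0xEE
After byte 7 (0xAC): reg=0xC9

Answer: 0xC9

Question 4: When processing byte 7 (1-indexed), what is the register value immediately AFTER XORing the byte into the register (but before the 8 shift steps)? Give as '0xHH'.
Register before byte 7: 0xEE
Byte 7: 0xAC
0xEE XOR 0xAC = 0x42

Answer: 0x42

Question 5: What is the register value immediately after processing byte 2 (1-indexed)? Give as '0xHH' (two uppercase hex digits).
Answer: 0x0B

Derivation:
After byte 1 (0xB9): reg=0x26
After byte 2 (0x90): reg=0x0B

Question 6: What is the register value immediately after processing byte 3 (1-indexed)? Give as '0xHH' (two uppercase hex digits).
After byte 1 (0xB9): reg=0x26
After byte 2 (0x90): reg=0x0B
After byte 3 (0x12): reg=0x4F

Answer: 0x4F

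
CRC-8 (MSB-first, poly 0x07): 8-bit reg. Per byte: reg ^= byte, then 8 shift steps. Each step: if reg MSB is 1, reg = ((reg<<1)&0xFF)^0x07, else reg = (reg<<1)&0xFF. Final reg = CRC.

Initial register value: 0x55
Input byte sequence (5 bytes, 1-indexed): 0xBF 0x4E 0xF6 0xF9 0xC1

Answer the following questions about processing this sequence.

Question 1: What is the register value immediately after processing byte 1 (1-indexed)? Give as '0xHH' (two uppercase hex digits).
After byte 1 (0xBF): reg=0x98

Answer: 0x98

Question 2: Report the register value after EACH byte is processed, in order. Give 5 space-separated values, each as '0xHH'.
0x98 0x2C 0x08 0xD9 0x48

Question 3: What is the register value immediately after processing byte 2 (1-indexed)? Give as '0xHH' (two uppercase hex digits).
After byte 1 (0xBF): reg=0x98
After byte 2 (0x4E): reg=0x2C

Answer: 0x2C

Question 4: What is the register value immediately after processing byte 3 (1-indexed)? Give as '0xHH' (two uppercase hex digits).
Answer: 0x08

Derivation:
After byte 1 (0xBF): reg=0x98
After byte 2 (0x4E): reg=0x2C
After byte 3 (0xF6): reg=0x08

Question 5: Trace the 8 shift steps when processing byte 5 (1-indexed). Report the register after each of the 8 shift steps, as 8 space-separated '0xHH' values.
Answer: 0x30 0x60 0xC0 0x87 0x09 0x12 0x24 0x48

Derivation:
After byte 1 (0xBF): reg=0x98
After byte 2 (0x4E): reg=0x2C
After byte 3 (0xF6): reg=0x08
After byte 4 (0xF9): reg=0xD9
Register before byte 5: 0xD9
After XOR with byte 0xC1: 0x18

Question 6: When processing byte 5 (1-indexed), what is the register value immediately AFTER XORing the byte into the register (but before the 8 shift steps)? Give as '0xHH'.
Answer: 0x18

Derivation:
Register before byte 5: 0xD9
Byte 5: 0xC1
0xD9 XOR 0xC1 = 0x18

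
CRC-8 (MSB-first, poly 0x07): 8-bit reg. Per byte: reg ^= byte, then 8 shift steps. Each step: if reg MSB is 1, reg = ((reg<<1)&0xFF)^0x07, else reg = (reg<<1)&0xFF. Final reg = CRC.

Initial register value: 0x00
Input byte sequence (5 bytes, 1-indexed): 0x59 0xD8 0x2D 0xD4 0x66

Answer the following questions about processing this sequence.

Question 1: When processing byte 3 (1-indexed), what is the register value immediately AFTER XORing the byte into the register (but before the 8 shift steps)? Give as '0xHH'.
Register before byte 3: 0xB7
Byte 3: 0x2D
0xB7 XOR 0x2D = 0x9A

Answer: 0x9A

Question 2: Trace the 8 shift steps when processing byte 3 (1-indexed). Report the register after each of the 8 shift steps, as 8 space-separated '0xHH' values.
After byte 1 (0x59): reg=0x88
After byte 2 (0xD8): reg=0xB7
Register before byte 3: 0xB7
After XOR with byte 0x2D: 0x9A

Answer: 0x33 0x66 0xCC 0x9F 0x39 0x72 0xE4 0xCF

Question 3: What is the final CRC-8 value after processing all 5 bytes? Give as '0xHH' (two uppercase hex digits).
Answer: 0xF5

Derivation:
After byte 1 (0x59): reg=0x88
After byte 2 (0xD8): reg=0xB7
After byte 3 (0x2D): reg=0xCF
After byte 4 (0xD4): reg=0x41
After byte 5 (0x66): reg=0xF5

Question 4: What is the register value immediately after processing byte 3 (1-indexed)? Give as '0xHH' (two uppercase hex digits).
After byte 1 (0x59): reg=0x88
After byte 2 (0xD8): reg=0xB7
After byte 3 (0x2D): reg=0xCF

Answer: 0xCF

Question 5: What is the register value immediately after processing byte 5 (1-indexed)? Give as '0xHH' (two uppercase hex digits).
After byte 1 (0x59): reg=0x88
After byte 2 (0xD8): reg=0xB7
After byte 3 (0x2D): reg=0xCF
After byte 4 (0xD4): reg=0x41
After byte 5 (0x66): reg=0xF5

Answer: 0xF5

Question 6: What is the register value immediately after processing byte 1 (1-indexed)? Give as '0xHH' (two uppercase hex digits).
After byte 1 (0x59): reg=0x88

Answer: 0x88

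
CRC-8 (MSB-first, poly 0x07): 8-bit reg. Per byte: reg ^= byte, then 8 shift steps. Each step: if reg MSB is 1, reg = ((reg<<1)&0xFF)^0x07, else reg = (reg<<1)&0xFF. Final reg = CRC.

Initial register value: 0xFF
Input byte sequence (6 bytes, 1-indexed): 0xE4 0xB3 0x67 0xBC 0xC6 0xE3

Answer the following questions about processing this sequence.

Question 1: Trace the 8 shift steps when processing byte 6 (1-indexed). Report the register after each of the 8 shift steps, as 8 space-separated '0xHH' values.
Answer: 0xE7 0xC9 0x95 0x2D 0x5A 0xB4 0x6F 0xDE

Derivation:
After byte 1 (0xE4): reg=0x41
After byte 2 (0xB3): reg=0xD0
After byte 3 (0x67): reg=0x0C
After byte 4 (0xBC): reg=0x19
After byte 5 (0xC6): reg=0x13
Register before byte 6: 0x13
After XOR with byte 0xE3: 0xF0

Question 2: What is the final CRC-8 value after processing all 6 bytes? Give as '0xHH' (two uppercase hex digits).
Answer: 0xDE

Derivation:
After byte 1 (0xE4): reg=0x41
After byte 2 (0xB3): reg=0xD0
After byte 3 (0x67): reg=0x0C
After byte 4 (0xBC): reg=0x19
After byte 5 (0xC6): reg=0x13
After byte 6 (0xE3): reg=0xDE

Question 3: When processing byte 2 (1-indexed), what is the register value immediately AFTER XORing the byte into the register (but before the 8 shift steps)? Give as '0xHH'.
Answer: 0xF2

Derivation:
Register before byte 2: 0x41
Byte 2: 0xB3
0x41 XOR 0xB3 = 0xF2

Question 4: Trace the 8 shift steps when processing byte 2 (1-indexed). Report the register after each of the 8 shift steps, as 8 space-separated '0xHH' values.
Answer: 0xE3 0xC1 0x85 0x0D 0x1A 0x34 0x68 0xD0

Derivation:
After byte 1 (0xE4): reg=0x41
Register before byte 2: 0x41
After XOR with byte 0xB3: 0xF2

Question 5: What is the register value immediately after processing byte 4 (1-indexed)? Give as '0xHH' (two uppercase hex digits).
Answer: 0x19

Derivation:
After byte 1 (0xE4): reg=0x41
After byte 2 (0xB3): reg=0xD0
After byte 3 (0x67): reg=0x0C
After byte 4 (0xBC): reg=0x19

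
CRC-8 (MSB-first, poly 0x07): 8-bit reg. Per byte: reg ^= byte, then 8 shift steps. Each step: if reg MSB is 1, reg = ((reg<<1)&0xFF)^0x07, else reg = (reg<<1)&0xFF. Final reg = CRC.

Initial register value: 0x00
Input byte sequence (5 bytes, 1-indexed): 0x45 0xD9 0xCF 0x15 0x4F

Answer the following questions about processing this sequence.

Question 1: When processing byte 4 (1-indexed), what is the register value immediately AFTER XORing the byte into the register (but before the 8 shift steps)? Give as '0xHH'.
Register before byte 4: 0x22
Byte 4: 0x15
0x22 XOR 0x15 = 0x37

Answer: 0x37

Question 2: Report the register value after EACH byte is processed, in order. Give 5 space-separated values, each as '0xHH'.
0xDC 0x1B 0x22 0x85 0x78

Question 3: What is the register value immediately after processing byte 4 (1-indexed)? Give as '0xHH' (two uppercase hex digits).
After byte 1 (0x45): reg=0xDC
After byte 2 (0xD9): reg=0x1B
After byte 3 (0xCF): reg=0x22
After byte 4 (0x15): reg=0x85

Answer: 0x85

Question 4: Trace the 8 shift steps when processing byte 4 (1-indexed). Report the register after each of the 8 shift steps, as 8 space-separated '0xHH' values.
After byte 1 (0x45): reg=0xDC
After byte 2 (0xD9): reg=0x1B
After byte 3 (0xCF): reg=0x22
Register before byte 4: 0x22
After XOR with byte 0x15: 0x37

Answer: 0x6E 0xDC 0xBF 0x79 0xF2 0xE3 0xC1 0x85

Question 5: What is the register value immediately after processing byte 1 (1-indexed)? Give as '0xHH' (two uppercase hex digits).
After byte 1 (0x45): reg=0xDC

Answer: 0xDC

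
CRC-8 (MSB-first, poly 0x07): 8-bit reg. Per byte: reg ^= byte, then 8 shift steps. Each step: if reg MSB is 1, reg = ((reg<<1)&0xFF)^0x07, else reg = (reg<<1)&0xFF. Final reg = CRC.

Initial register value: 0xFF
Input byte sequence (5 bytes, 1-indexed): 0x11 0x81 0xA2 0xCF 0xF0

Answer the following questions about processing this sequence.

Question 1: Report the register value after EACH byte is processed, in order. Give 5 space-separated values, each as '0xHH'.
0x84 0x1B 0x26 0x91 0x20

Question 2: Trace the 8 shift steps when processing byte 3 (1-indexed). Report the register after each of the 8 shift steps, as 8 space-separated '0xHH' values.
Answer: 0x75 0xEA 0xD3 0xA1 0x45 0x8A 0x13 0x26

Derivation:
After byte 1 (0x11): reg=0x84
After byte 2 (0x81): reg=0x1B
Register before byte 3: 0x1B
After XOR with byte 0xA2: 0xB9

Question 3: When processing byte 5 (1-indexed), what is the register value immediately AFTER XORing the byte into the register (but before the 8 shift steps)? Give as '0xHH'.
Answer: 0x61

Derivation:
Register before byte 5: 0x91
Byte 5: 0xF0
0x91 XOR 0xF0 = 0x61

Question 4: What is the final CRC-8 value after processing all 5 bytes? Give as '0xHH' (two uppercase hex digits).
Answer: 0x20

Derivation:
After byte 1 (0x11): reg=0x84
After byte 2 (0x81): reg=0x1B
After byte 3 (0xA2): reg=0x26
After byte 4 (0xCF): reg=0x91
After byte 5 (0xF0): reg=0x20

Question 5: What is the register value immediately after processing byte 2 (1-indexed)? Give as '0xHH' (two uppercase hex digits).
After byte 1 (0x11): reg=0x84
After byte 2 (0x81): reg=0x1B

Answer: 0x1B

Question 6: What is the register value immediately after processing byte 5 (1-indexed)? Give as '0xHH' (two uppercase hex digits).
After byte 1 (0x11): reg=0x84
After byte 2 (0x81): reg=0x1B
After byte 3 (0xA2): reg=0x26
After byte 4 (0xCF): reg=0x91
After byte 5 (0xF0): reg=0x20

Answer: 0x20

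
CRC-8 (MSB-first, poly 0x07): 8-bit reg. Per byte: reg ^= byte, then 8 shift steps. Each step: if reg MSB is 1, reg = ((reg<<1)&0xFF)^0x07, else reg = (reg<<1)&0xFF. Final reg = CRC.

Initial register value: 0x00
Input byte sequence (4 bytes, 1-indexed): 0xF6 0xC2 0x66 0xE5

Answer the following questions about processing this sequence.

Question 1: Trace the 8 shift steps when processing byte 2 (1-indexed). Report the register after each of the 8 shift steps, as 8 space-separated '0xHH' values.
Answer: 0x1C 0x38 0x70 0xE0 0xC7 0x89 0x15 0x2A

Derivation:
After byte 1 (0xF6): reg=0xCC
Register before byte 2: 0xCC
After XOR with byte 0xC2: 0x0E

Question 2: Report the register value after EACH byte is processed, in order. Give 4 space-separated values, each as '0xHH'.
0xCC 0x2A 0xE3 0x12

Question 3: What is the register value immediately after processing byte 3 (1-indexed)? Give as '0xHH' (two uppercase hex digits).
After byte 1 (0xF6): reg=0xCC
After byte 2 (0xC2): reg=0x2A
After byte 3 (0x66): reg=0xE3

Answer: 0xE3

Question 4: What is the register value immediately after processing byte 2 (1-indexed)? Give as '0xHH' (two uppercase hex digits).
Answer: 0x2A

Derivation:
After byte 1 (0xF6): reg=0xCC
After byte 2 (0xC2): reg=0x2A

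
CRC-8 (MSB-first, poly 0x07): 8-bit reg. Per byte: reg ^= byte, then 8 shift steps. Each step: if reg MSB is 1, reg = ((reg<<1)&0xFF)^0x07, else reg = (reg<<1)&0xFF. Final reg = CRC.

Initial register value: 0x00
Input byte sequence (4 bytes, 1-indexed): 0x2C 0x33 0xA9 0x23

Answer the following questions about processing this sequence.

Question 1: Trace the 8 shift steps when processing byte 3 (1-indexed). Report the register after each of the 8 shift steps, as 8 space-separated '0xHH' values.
Answer: 0xC4 0x8F 0x19 0x32 0x64 0xC8 0x97 0x29

Derivation:
After byte 1 (0x2C): reg=0xC4
After byte 2 (0x33): reg=0xCB
Register before byte 3: 0xCB
After XOR with byte 0xA9: 0x62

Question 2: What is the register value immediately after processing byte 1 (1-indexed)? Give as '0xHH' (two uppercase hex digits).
Answer: 0xC4

Derivation:
After byte 1 (0x2C): reg=0xC4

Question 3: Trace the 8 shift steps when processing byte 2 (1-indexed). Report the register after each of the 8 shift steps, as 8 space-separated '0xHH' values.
Answer: 0xE9 0xD5 0xAD 0x5D 0xBA 0x73 0xE6 0xCB

Derivation:
After byte 1 (0x2C): reg=0xC4
Register before byte 2: 0xC4
After XOR with byte 0x33: 0xF7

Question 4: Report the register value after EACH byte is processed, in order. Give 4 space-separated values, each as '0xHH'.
0xC4 0xCB 0x29 0x36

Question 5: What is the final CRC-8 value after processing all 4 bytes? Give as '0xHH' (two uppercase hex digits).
Answer: 0x36

Derivation:
After byte 1 (0x2C): reg=0xC4
After byte 2 (0x33): reg=0xCB
After byte 3 (0xA9): reg=0x29
After byte 4 (0x23): reg=0x36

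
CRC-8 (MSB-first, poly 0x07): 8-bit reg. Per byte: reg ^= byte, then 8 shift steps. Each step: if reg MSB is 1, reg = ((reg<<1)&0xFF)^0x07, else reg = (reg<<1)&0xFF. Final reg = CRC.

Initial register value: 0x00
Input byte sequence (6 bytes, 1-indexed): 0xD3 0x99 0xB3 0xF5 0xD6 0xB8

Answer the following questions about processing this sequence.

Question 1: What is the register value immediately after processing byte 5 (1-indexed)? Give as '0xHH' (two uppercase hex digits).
After byte 1 (0xD3): reg=0x37
After byte 2 (0x99): reg=0x43
After byte 3 (0xB3): reg=0xDE
After byte 4 (0xF5): reg=0xD1
After byte 5 (0xD6): reg=0x15

Answer: 0x15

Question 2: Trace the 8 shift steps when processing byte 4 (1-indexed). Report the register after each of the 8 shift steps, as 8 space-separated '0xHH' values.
After byte 1 (0xD3): reg=0x37
After byte 2 (0x99): reg=0x43
After byte 3 (0xB3): reg=0xDE
Register before byte 4: 0xDE
After XOR with byte 0xF5: 0x2B

Answer: 0x56 0xAC 0x5F 0xBE 0x7B 0xF6 0xEB 0xD1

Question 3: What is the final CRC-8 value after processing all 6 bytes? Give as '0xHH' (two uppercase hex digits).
After byte 1 (0xD3): reg=0x37
After byte 2 (0x99): reg=0x43
After byte 3 (0xB3): reg=0xDE
After byte 4 (0xF5): reg=0xD1
After byte 5 (0xD6): reg=0x15
After byte 6 (0xB8): reg=0x4A

Answer: 0x4A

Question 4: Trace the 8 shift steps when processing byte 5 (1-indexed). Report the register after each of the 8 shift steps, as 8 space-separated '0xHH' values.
After byte 1 (0xD3): reg=0x37
After byte 2 (0x99): reg=0x43
After byte 3 (0xB3): reg=0xDE
After byte 4 (0xF5): reg=0xD1
Register before byte 5: 0xD1
After XOR with byte 0xD6: 0x07

Answer: 0x0E 0x1C 0x38 0x70 0xE0 0xC7 0x89 0x15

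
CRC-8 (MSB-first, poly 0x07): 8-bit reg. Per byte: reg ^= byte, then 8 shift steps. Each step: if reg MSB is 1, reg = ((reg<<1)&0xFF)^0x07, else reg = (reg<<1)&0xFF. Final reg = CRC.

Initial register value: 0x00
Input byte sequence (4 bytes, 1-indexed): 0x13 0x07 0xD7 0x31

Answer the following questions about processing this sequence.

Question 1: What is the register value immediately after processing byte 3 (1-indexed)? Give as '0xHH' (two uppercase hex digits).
Answer: 0x5F

Derivation:
After byte 1 (0x13): reg=0x79
After byte 2 (0x07): reg=0x7D
After byte 3 (0xD7): reg=0x5F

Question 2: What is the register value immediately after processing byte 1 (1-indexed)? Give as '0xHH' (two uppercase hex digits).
Answer: 0x79

Derivation:
After byte 1 (0x13): reg=0x79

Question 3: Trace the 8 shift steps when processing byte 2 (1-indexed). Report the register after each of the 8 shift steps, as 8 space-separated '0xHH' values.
Answer: 0xFC 0xFF 0xF9 0xF5 0xED 0xDD 0xBD 0x7D

Derivation:
After byte 1 (0x13): reg=0x79
Register before byte 2: 0x79
After XOR with byte 0x07: 0x7E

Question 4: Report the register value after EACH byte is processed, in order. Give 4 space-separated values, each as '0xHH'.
0x79 0x7D 0x5F 0x0D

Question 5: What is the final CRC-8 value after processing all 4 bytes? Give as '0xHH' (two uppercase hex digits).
After byte 1 (0x13): reg=0x79
After byte 2 (0x07): reg=0x7D
After byte 3 (0xD7): reg=0x5F
After byte 4 (0x31): reg=0x0D

Answer: 0x0D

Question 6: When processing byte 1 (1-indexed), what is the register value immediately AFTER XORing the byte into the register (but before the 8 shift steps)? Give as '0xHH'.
Answer: 0x13

Derivation:
Register before byte 1: 0x00
Byte 1: 0x13
0x00 XOR 0x13 = 0x13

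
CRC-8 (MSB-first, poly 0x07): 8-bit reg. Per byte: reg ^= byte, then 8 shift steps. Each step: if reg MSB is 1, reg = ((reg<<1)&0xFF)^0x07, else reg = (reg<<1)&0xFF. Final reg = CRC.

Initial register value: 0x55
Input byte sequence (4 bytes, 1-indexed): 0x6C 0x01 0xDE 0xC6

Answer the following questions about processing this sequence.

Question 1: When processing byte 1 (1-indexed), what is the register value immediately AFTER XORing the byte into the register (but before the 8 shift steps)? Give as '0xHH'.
Answer: 0x39

Derivation:
Register before byte 1: 0x55
Byte 1: 0x6C
0x55 XOR 0x6C = 0x39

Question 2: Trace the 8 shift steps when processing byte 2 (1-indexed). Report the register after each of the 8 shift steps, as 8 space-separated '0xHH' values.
Answer: 0x5B 0xB6 0x6B 0xD6 0xAB 0x51 0xA2 0x43

Derivation:
After byte 1 (0x6C): reg=0xAF
Register before byte 2: 0xAF
After XOR with byte 0x01: 0xAE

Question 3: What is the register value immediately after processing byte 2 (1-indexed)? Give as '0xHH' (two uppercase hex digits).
Answer: 0x43

Derivation:
After byte 1 (0x6C): reg=0xAF
After byte 2 (0x01): reg=0x43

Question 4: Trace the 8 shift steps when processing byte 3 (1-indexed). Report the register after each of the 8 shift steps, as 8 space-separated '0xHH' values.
Answer: 0x3D 0x7A 0xF4 0xEF 0xD9 0xB5 0x6D 0xDA

Derivation:
After byte 1 (0x6C): reg=0xAF
After byte 2 (0x01): reg=0x43
Register before byte 3: 0x43
After XOR with byte 0xDE: 0x9D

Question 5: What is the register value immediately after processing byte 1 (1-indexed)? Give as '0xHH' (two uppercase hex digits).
After byte 1 (0x6C): reg=0xAF

Answer: 0xAF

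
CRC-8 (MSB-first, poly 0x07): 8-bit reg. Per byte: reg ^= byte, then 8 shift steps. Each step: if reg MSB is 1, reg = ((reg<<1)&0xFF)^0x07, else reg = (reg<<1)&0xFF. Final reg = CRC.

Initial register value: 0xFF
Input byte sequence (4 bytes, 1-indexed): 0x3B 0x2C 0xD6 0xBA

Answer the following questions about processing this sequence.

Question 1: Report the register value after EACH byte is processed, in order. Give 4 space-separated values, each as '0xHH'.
0x52 0x7D 0x58 0xA0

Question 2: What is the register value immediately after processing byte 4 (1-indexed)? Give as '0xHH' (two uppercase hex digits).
After byte 1 (0x3B): reg=0x52
After byte 2 (0x2C): reg=0x7D
After byte 3 (0xD6): reg=0x58
After byte 4 (0xBA): reg=0xA0

Answer: 0xA0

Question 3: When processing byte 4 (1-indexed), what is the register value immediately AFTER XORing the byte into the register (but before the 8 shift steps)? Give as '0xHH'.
Register before byte 4: 0x58
Byte 4: 0xBA
0x58 XOR 0xBA = 0xE2

Answer: 0xE2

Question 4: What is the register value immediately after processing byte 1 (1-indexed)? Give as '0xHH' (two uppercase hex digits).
After byte 1 (0x3B): reg=0x52

Answer: 0x52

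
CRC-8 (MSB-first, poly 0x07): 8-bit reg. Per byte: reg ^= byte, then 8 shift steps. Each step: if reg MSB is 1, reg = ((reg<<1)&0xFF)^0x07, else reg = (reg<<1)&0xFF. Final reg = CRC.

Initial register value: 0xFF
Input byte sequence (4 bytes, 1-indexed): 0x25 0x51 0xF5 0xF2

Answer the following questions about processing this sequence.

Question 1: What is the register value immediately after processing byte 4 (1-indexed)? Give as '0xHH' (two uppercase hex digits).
After byte 1 (0x25): reg=0x08
After byte 2 (0x51): reg=0x88
After byte 3 (0xF5): reg=0x74
After byte 4 (0xF2): reg=0x9B

Answer: 0x9B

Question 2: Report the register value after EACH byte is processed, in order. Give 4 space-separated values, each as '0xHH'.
0x08 0x88 0x74 0x9B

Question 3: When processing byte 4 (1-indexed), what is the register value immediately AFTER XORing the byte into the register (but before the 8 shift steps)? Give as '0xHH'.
Answer: 0x86

Derivation:
Register before byte 4: 0x74
Byte 4: 0xF2
0x74 XOR 0xF2 = 0x86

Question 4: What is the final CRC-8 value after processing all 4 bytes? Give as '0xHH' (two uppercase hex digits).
Answer: 0x9B

Derivation:
After byte 1 (0x25): reg=0x08
After byte 2 (0x51): reg=0x88
After byte 3 (0xF5): reg=0x74
After byte 4 (0xF2): reg=0x9B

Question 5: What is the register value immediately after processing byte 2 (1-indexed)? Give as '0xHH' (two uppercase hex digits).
After byte 1 (0x25): reg=0x08
After byte 2 (0x51): reg=0x88

Answer: 0x88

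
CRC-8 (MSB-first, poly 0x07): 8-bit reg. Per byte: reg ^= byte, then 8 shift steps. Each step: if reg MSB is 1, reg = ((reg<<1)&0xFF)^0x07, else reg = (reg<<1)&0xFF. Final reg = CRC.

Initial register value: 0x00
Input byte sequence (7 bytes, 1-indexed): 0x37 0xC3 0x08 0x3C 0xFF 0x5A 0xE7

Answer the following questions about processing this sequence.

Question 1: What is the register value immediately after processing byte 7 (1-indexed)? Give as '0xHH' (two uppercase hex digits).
After byte 1 (0x37): reg=0x85
After byte 2 (0xC3): reg=0xD5
After byte 3 (0x08): reg=0x1D
After byte 4 (0x3C): reg=0xE7
After byte 5 (0xFF): reg=0x48
After byte 6 (0x5A): reg=0x7E
After byte 7 (0xE7): reg=0xC6

Answer: 0xC6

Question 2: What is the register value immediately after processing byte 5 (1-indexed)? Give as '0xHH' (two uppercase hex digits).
After byte 1 (0x37): reg=0x85
After byte 2 (0xC3): reg=0xD5
After byte 3 (0x08): reg=0x1D
After byte 4 (0x3C): reg=0xE7
After byte 5 (0xFF): reg=0x48

Answer: 0x48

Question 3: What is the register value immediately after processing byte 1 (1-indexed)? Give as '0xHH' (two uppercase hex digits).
Answer: 0x85

Derivation:
After byte 1 (0x37): reg=0x85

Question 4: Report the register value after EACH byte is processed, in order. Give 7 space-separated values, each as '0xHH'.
0x85 0xD5 0x1D 0xE7 0x48 0x7E 0xC6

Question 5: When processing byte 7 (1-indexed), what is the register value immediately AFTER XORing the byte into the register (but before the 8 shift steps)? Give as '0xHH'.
Answer: 0x99

Derivation:
Register before byte 7: 0x7E
Byte 7: 0xE7
0x7E XOR 0xE7 = 0x99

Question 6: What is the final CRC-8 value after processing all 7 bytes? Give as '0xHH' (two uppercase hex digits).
Answer: 0xC6

Derivation:
After byte 1 (0x37): reg=0x85
After byte 2 (0xC3): reg=0xD5
After byte 3 (0x08): reg=0x1D
After byte 4 (0x3C): reg=0xE7
After byte 5 (0xFF): reg=0x48
After byte 6 (0x5A): reg=0x7E
After byte 7 (0xE7): reg=0xC6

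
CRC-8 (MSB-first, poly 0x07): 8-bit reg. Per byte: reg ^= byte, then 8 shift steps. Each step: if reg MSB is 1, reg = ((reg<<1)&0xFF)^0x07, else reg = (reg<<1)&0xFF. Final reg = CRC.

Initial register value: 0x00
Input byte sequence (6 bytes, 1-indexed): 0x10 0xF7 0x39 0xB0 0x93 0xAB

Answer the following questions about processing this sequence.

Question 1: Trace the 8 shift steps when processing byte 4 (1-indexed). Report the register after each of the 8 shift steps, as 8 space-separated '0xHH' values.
After byte 1 (0x10): reg=0x70
After byte 2 (0xF7): reg=0x9C
After byte 3 (0x39): reg=0x72
Register before byte 4: 0x72
After XOR with byte 0xB0: 0xC2

Answer: 0x83 0x01 0x02 0x04 0x08 0x10 0x20 0x40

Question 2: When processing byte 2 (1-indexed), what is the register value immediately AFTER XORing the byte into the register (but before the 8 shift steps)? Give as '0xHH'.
Answer: 0x87

Derivation:
Register before byte 2: 0x70
Byte 2: 0xF7
0x70 XOR 0xF7 = 0x87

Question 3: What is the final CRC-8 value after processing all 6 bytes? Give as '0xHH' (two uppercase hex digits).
Answer: 0xDD

Derivation:
After byte 1 (0x10): reg=0x70
After byte 2 (0xF7): reg=0x9C
After byte 3 (0x39): reg=0x72
After byte 4 (0xB0): reg=0x40
After byte 5 (0x93): reg=0x37
After byte 6 (0xAB): reg=0xDD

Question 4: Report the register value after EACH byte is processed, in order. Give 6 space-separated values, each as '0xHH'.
0x70 0x9C 0x72 0x40 0x37 0xDD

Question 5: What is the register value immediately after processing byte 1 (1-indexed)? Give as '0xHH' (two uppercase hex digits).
After byte 1 (0x10): reg=0x70

Answer: 0x70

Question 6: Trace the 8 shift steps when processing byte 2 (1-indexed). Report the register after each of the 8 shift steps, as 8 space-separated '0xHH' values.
After byte 1 (0x10): reg=0x70
Register before byte 2: 0x70
After XOR with byte 0xF7: 0x87

Answer: 0x09 0x12 0x24 0x48 0x90 0x27 0x4E 0x9C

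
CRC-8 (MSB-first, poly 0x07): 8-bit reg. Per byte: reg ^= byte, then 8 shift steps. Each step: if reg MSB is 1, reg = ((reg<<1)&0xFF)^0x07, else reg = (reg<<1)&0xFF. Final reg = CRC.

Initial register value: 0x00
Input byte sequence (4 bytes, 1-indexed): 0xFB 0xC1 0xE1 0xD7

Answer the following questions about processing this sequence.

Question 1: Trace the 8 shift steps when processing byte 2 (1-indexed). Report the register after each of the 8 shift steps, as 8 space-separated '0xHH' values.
Answer: 0x5C 0xB8 0x77 0xEE 0xDB 0xB1 0x65 0xCA

Derivation:
After byte 1 (0xFB): reg=0xEF
Register before byte 2: 0xEF
After XOR with byte 0xC1: 0x2E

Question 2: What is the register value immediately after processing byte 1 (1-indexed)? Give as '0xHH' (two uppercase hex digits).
After byte 1 (0xFB): reg=0xEF

Answer: 0xEF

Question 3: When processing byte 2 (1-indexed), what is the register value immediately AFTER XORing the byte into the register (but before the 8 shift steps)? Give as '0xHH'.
Answer: 0x2E

Derivation:
Register before byte 2: 0xEF
Byte 2: 0xC1
0xEF XOR 0xC1 = 0x2E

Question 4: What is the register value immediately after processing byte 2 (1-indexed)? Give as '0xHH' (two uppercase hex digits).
Answer: 0xCA

Derivation:
After byte 1 (0xFB): reg=0xEF
After byte 2 (0xC1): reg=0xCA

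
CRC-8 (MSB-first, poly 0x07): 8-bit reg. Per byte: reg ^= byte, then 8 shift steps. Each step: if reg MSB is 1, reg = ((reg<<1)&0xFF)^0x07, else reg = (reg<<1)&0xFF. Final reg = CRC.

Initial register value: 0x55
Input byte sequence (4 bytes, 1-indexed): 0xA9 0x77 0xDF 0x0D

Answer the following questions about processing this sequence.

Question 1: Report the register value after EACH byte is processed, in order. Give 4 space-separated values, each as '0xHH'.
0xFA 0xAA 0x4C 0xC0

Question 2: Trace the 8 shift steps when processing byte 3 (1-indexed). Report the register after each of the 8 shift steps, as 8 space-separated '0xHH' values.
After byte 1 (0xA9): reg=0xFA
After byte 2 (0x77): reg=0xAA
Register before byte 3: 0xAA
After XOR with byte 0xDF: 0x75

Answer: 0xEA 0xD3 0xA1 0x45 0x8A 0x13 0x26 0x4C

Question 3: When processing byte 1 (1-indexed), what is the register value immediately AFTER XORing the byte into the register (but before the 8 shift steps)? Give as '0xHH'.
Answer: 0xFC

Derivation:
Register before byte 1: 0x55
Byte 1: 0xA9
0x55 XOR 0xA9 = 0xFC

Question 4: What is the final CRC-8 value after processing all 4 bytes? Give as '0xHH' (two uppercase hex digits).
Answer: 0xC0

Derivation:
After byte 1 (0xA9): reg=0xFA
After byte 2 (0x77): reg=0xAA
After byte 3 (0xDF): reg=0x4C
After byte 4 (0x0D): reg=0xC0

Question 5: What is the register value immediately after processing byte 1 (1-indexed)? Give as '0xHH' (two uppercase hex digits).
Answer: 0xFA

Derivation:
After byte 1 (0xA9): reg=0xFA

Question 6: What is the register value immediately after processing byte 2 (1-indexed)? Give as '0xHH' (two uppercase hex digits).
Answer: 0xAA

Derivation:
After byte 1 (0xA9): reg=0xFA
After byte 2 (0x77): reg=0xAA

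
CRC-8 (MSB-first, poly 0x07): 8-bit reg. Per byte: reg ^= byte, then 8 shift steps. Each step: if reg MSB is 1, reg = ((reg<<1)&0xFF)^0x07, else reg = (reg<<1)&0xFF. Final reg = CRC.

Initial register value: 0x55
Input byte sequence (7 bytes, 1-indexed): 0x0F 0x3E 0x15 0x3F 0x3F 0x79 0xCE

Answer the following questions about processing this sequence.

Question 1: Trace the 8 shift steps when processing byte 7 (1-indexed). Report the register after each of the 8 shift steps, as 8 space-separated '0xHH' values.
Answer: 0xC3 0x81 0x05 0x0A 0x14 0x28 0x50 0xA0

Derivation:
After byte 1 (0x0F): reg=0x81
After byte 2 (0x3E): reg=0x34
After byte 3 (0x15): reg=0xE7
After byte 4 (0x3F): reg=0x06
After byte 5 (0x3F): reg=0xAF
After byte 6 (0x79): reg=0x2C
Register before byte 7: 0x2C
After XOR with byte 0xCE: 0xE2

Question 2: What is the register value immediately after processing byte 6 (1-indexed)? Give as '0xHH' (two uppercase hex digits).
Answer: 0x2C

Derivation:
After byte 1 (0x0F): reg=0x81
After byte 2 (0x3E): reg=0x34
After byte 3 (0x15): reg=0xE7
After byte 4 (0x3F): reg=0x06
After byte 5 (0x3F): reg=0xAF
After byte 6 (0x79): reg=0x2C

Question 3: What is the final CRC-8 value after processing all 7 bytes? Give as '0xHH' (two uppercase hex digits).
After byte 1 (0x0F): reg=0x81
After byte 2 (0x3E): reg=0x34
After byte 3 (0x15): reg=0xE7
After byte 4 (0x3F): reg=0x06
After byte 5 (0x3F): reg=0xAF
After byte 6 (0x79): reg=0x2C
After byte 7 (0xCE): reg=0xA0

Answer: 0xA0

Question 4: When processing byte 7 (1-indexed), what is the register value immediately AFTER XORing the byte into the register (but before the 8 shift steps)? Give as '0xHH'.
Register before byte 7: 0x2C
Byte 7: 0xCE
0x2C XOR 0xCE = 0xE2

Answer: 0xE2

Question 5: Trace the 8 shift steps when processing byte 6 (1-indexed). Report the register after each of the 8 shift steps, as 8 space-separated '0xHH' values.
After byte 1 (0x0F): reg=0x81
After byte 2 (0x3E): reg=0x34
After byte 3 (0x15): reg=0xE7
After byte 4 (0x3F): reg=0x06
After byte 5 (0x3F): reg=0xAF
Register before byte 6: 0xAF
After XOR with byte 0x79: 0xD6

Answer: 0xAB 0x51 0xA2 0x43 0x86 0x0B 0x16 0x2C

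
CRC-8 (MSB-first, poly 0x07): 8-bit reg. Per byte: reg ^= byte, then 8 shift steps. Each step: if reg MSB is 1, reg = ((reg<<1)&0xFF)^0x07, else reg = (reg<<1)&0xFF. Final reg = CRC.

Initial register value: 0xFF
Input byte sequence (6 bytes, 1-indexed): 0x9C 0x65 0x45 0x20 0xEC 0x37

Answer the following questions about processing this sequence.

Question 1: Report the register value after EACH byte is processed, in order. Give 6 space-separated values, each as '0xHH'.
0x2E 0xF6 0x10 0x90 0x73 0xDB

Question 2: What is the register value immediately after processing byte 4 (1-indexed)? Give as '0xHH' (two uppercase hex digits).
Answer: 0x90

Derivation:
After byte 1 (0x9C): reg=0x2E
After byte 2 (0x65): reg=0xF6
After byte 3 (0x45): reg=0x10
After byte 4 (0x20): reg=0x90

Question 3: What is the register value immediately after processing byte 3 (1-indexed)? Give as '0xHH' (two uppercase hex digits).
Answer: 0x10

Derivation:
After byte 1 (0x9C): reg=0x2E
After byte 2 (0x65): reg=0xF6
After byte 3 (0x45): reg=0x10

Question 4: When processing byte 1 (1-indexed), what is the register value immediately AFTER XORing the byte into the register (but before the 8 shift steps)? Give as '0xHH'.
Register before byte 1: 0xFF
Byte 1: 0x9C
0xFF XOR 0x9C = 0x63

Answer: 0x63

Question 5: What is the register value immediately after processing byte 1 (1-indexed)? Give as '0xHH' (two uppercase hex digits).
Answer: 0x2E

Derivation:
After byte 1 (0x9C): reg=0x2E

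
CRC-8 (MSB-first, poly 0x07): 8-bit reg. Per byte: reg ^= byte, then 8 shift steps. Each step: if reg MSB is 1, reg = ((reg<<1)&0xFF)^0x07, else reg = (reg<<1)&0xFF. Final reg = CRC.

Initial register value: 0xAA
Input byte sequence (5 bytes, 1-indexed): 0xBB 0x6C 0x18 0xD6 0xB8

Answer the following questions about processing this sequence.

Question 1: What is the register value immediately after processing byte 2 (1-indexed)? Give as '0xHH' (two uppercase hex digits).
Answer: 0x41

Derivation:
After byte 1 (0xBB): reg=0x77
After byte 2 (0x6C): reg=0x41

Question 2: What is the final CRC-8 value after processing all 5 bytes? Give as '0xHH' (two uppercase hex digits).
After byte 1 (0xBB): reg=0x77
After byte 2 (0x6C): reg=0x41
After byte 3 (0x18): reg=0x88
After byte 4 (0xD6): reg=0x9D
After byte 5 (0xB8): reg=0xFB

Answer: 0xFB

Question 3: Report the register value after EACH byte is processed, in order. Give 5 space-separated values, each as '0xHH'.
0x77 0x41 0x88 0x9D 0xFB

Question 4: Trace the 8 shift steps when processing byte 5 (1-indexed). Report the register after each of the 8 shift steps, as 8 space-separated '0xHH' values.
Answer: 0x4A 0x94 0x2F 0x5E 0xBC 0x7F 0xFE 0xFB

Derivation:
After byte 1 (0xBB): reg=0x77
After byte 2 (0x6C): reg=0x41
After byte 3 (0x18): reg=0x88
After byte 4 (0xD6): reg=0x9D
Register before byte 5: 0x9D
After XOR with byte 0xB8: 0x25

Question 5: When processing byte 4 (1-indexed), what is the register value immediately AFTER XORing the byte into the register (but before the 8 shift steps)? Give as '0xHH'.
Answer: 0x5E

Derivation:
Register before byte 4: 0x88
Byte 4: 0xD6
0x88 XOR 0xD6 = 0x5E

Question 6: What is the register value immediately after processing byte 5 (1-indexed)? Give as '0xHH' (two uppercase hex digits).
Answer: 0xFB

Derivation:
After byte 1 (0xBB): reg=0x77
After byte 2 (0x6C): reg=0x41
After byte 3 (0x18): reg=0x88
After byte 4 (0xD6): reg=0x9D
After byte 5 (0xB8): reg=0xFB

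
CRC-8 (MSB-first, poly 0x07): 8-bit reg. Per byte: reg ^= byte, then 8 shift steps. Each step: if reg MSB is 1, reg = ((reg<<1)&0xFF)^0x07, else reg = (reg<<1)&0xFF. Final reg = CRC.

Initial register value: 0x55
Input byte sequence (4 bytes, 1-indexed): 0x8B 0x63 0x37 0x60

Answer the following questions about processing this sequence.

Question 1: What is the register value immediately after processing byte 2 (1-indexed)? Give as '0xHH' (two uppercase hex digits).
After byte 1 (0x8B): reg=0x14
After byte 2 (0x63): reg=0x42

Answer: 0x42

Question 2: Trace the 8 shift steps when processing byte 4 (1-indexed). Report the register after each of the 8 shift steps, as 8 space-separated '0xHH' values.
Answer: 0x58 0xB0 0x67 0xCE 0x9B 0x31 0x62 0xC4

Derivation:
After byte 1 (0x8B): reg=0x14
After byte 2 (0x63): reg=0x42
After byte 3 (0x37): reg=0x4C
Register before byte 4: 0x4C
After XOR with byte 0x60: 0x2C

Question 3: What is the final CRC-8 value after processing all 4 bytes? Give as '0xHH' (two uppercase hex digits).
After byte 1 (0x8B): reg=0x14
After byte 2 (0x63): reg=0x42
After byte 3 (0x37): reg=0x4C
After byte 4 (0x60): reg=0xC4

Answer: 0xC4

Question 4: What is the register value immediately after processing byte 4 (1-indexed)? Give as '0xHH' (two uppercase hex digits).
After byte 1 (0x8B): reg=0x14
After byte 2 (0x63): reg=0x42
After byte 3 (0x37): reg=0x4C
After byte 4 (0x60): reg=0xC4

Answer: 0xC4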